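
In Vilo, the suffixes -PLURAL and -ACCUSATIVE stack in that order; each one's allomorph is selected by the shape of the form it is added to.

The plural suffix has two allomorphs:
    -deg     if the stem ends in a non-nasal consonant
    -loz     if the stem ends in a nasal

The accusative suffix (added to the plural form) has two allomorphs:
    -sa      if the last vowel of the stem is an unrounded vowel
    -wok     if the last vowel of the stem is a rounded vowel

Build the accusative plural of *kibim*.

The final consonant of *kibim* is /m/, which is a nasal, so the plural suffix is -loz, giving *kibimloz*.
The plural form *kibimloz*: last vowel = /o/, a rounded vowel → -wok → *kibimlozwok*.

kibimlozwok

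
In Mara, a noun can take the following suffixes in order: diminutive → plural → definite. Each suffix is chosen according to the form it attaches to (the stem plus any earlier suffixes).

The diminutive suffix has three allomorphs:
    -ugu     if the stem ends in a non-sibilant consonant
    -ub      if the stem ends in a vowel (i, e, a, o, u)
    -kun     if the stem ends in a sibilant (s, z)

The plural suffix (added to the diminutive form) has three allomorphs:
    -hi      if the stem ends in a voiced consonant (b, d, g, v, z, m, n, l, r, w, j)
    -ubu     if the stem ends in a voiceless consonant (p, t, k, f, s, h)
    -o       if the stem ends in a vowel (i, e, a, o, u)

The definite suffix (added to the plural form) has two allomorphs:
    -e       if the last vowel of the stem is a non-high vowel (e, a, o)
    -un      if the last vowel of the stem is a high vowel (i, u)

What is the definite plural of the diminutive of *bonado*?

bonadoubhiun

*bonado*: final sound = /o/, a vowel → -ub → *bonadoub*.
The diminutive form *bonadoub* — final sound /b/ (a voiced consonant) → -hi → *bonadoubhi*.
The last vowel of the plural form *bonadoubhi* is /i/, which is a high vowel, so the definite suffix is -un, giving *bonadoubhiun*.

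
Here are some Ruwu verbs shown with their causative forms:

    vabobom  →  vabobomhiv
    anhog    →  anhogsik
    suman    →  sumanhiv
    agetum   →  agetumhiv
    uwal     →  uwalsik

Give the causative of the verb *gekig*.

The suffix is conditioned by the final consonant: -hiv when the stem ends in a nasal (*vabobom*, *suman*, *agetum*); -sik when the stem ends in a non-nasal consonant (*anhog*, *uwal*).
The final consonant of *gekig* is /g/, which is non-nasal, so the suffix is -sik, giving *gekigsik*.

gekigsik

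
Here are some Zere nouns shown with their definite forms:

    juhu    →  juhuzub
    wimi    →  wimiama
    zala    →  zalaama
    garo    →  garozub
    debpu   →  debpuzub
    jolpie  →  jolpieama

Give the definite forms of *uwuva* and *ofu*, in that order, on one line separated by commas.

uwuvaama, ofuzub

Looking at the last vowel of each stem: -zub when the last vowel of the stem is a rounded vowel (*juhu*, *garo*, *debpu*); -ama when the last vowel of the stem is an unrounded vowel (*wimi*, *zala*, *jolpie*).
*uwuva* — last vowel /a/ (an unrounded vowel) → -ama → *uwuvaama*.
Since the last vowel of *ofu* is /u/ (a rounded vowel), it takes -zub, giving *ofuzub*.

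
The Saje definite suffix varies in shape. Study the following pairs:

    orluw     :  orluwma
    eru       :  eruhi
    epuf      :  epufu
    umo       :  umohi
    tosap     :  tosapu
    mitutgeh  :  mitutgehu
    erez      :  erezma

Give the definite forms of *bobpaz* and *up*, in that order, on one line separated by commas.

bobpazma, upu

The alternation tracks the final sound of the stem — -u when the stem ends in a voiceless consonant (*epuf*, *tosap*, *mitutgeh*); -ma when the stem ends in a voiced consonant (*orluw*, *erez*); -hi when the stem ends in a vowel (*eru*, *umo*).
Since the final sound of *bobpaz* is /z/ (a voiced consonant), it takes -ma, giving *bobpazma*.
Since the final sound of *up* is /p/ (a voiceless consonant), it takes -u, giving *upu*.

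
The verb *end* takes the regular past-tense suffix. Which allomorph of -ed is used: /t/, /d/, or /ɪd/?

The stem *end* ends in /t/ or /d/.
The -ed suffix is realized as /ɪd/ after /t, d/; as /t/ after other voiceless consonants; and as /d/ after other voiced sounds.
So -ed on *end* is pronounced /ɪd/.

/ɪd/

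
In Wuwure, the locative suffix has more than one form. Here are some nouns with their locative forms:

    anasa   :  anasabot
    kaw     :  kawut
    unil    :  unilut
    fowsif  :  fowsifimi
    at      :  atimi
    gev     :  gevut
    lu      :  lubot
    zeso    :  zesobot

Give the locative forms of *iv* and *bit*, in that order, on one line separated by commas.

The pattern is voicing of the final sound: -imi when the stem ends in a voiceless consonant (*fowsif*, *at*); -ut when the stem ends in a voiced consonant (*kaw*, *unil*, *gev*); -bot when the stem ends in a vowel (*anasa*, *lu*, *zeso*).
*iv*: final sound = /v/, a voiced consonant → -ut → *ivut*.
The final sound of *bit* is /t/, which is a voiceless consonant, so the suffix is -imi, giving *bitimi*.

ivut, bitimi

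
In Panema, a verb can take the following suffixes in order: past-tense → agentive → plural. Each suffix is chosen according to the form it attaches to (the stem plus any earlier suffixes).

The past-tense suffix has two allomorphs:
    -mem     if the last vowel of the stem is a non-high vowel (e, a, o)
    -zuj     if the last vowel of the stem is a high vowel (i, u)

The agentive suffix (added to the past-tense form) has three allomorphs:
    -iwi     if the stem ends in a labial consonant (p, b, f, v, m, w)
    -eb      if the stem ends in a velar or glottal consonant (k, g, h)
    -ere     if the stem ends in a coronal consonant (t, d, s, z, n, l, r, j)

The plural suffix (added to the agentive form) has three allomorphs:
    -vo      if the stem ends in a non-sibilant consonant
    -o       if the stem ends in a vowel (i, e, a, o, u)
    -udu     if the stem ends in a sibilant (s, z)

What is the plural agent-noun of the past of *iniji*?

inijizujereo

Since the last vowel of *iniji* is /i/ (a high vowel), it takes -zuj, giving *inijizuj*.
The past-tense form *inijizuj* — final consonant /j/ (coronal) → -ere → *inijizujere*.
The agentive form *inijizujere* — final sound /e/ (a vowel) → -o → *inijizujereo*.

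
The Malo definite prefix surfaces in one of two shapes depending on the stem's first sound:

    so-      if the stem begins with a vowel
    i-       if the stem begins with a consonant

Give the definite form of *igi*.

*igi*: first sound = /i/, a vowel → so- → *soigi*.

soigi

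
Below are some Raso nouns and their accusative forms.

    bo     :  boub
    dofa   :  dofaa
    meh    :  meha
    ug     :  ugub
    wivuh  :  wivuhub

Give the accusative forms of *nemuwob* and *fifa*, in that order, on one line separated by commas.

nemuwobub, fifaa

The suffix is conditioned by the last vowel: -ub when the last vowel of the stem is a rounded vowel (*bo*, *ug*, *wivuh*); -a when the last vowel of the stem is an unrounded vowel (*dofa*, *meh*).
The last vowel of *nemuwob* is /o/, which is a rounded vowel, so the suffix is -ub, giving *nemuwobub*.
The last vowel of *fifa* is /a/, which is an unrounded vowel, so the suffix is -a, giving *fifaa*.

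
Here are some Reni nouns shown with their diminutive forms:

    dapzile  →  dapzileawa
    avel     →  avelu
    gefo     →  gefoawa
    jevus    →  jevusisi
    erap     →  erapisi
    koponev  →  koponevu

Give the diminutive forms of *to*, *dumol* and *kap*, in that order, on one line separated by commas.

The alternation tracks the final sound of the stem — -isi when the stem ends in a voiceless consonant (*jevus*, *erap*); -u when the stem ends in a voiced consonant (*avel*, *koponev*); -awa when the stem ends in a vowel (*dapzile*, *gefo*).
The final sound of *to* is /o/, which is a vowel, so the suffix is -awa, giving *toawa*.
*dumol*: final sound = /l/, a voiced consonant → -u → *dumolu*.
Since the final sound of *kap* is /p/ (a voiceless consonant), it takes -isi, giving *kapisi*.

toawa, dumolu, kapisi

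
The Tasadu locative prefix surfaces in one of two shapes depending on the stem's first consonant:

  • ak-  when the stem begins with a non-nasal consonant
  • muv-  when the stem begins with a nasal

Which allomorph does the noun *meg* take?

*meg* — first consonant /m/ (a nasal) → muv-.

muv-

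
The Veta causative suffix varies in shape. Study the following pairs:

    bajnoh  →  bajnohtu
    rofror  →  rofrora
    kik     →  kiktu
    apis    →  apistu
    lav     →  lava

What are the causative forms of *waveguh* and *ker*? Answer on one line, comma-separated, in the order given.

waveguhtu, kera

The alternation tracks the final consonant of the stem — -tu when the stem ends in a voiceless consonant (*bajnoh*, *kik*, *apis*); -a when the stem ends in a voiced consonant (*rofror*, *lav*).
*waveguh* — final consonant /h/ (voiceless) → -tu → *waveguhtu*.
The final consonant of *ker* is /r/, which is voiced, so the suffix is -a, giving *kera*.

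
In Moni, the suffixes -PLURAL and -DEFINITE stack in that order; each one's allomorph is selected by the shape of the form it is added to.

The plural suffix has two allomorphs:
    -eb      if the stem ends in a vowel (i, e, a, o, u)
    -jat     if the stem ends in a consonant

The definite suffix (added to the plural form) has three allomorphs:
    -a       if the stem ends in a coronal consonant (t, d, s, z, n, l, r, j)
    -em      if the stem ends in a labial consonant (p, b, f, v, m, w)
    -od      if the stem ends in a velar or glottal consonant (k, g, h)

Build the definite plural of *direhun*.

direhunjata

Since the final sound of *direhun* is /n/ (a consonant), it takes -jat, giving *direhunjat*.
The plural form *direhunjat*: final consonant = /t/, coronal → -a → *direhunjata*.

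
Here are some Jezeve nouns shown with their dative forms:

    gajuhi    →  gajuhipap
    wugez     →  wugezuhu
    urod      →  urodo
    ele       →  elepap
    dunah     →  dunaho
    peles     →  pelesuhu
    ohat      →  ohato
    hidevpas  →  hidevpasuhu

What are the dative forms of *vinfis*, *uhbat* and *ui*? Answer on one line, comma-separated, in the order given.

vinfisuhu, uhbato, uipap

The alternation tracks the final sound of the stem — -uhu when the stem ends in a sibilant (*wugez*, *peles*, *hidevpas*); -o when the stem ends in a non-sibilant consonant (*urod*, *dunah*, *ohat*); -pap when the stem ends in a vowel (*gajuhi*, *ele*).
The final sound of *vinfis* is /s/, which is a sibilant, so the suffix is -uhu, giving *vinfisuhu*.
Since the final sound of *uhbat* is /t/ (a non-sibilant consonant), it takes -o, giving *uhbato*.
*ui*: final sound = /i/, a vowel → -pap → *uipap*.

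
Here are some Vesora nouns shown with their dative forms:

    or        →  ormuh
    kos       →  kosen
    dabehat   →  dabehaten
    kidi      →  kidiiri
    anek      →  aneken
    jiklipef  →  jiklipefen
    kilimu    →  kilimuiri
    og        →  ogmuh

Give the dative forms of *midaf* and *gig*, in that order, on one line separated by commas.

The pattern is voicing of the final sound: -en when the stem ends in a voiceless consonant (*kos*, *dabehat*, *anek*, *jiklipef*); -muh when the stem ends in a voiced consonant (*or*, *og*); -iri when the stem ends in a vowel (*kidi*, *kilimu*).
The final sound of *midaf* is /f/, which is a voiceless consonant, so the suffix is -en, giving *midafen*.
The final sound of *gig* is /g/, which is a voiced consonant, so the suffix is -muh, giving *gigmuh*.

midafen, gigmuh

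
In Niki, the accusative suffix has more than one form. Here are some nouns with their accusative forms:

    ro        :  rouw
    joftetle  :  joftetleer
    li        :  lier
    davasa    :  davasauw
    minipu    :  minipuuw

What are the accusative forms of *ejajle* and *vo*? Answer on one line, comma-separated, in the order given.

The suffix is conditioned by the last vowel: -er when the last vowel of the stem is a front vowel (*joftetle*, *li*); -uw when the last vowel of the stem is a back vowel (*ro*, *davasa*, *minipu*).
*ejajle* — last vowel /e/ (a front vowel) → -er → *ejajleer*.
Since the last vowel of *vo* is /o/ (a back vowel), it takes -uw, giving *vouw*.

ejajleer, vouw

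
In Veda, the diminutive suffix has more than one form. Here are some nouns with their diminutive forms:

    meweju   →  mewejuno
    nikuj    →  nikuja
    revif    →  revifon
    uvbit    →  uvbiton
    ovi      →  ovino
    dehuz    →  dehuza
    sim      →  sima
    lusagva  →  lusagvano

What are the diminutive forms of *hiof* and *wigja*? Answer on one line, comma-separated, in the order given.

hiofon, wigjano

The alternation tracks the final sound of the stem — -on when the stem ends in a voiceless consonant (*revif*, *uvbit*); -a when the stem ends in a voiced consonant (*nikuj*, *dehuz*, *sim*); -no when the stem ends in a vowel (*meweju*, *ovi*, *lusagva*).
*hiof*: final sound = /f/, a voiceless consonant → -on → *hiofon*.
*wigja*: final sound = /a/, a vowel → -no → *wigjano*.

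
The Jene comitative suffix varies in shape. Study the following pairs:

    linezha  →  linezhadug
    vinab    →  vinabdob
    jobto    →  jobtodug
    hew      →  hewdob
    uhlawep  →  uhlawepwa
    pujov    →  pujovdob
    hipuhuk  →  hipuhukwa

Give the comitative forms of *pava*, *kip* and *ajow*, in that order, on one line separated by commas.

Looking at the final sound of each stem: -wa when the stem ends in a voiceless consonant (*uhlawep*, *hipuhuk*); -dob when the stem ends in a voiced consonant (*vinab*, *hew*, *pujov*); -dug when the stem ends in a vowel (*linezha*, *jobto*).
*pava* — final sound /a/ (a vowel) → -dug → *pavadug*.
*kip* — final sound /p/ (a voiceless consonant) → -wa → *kipwa*.
Since the final sound of *ajow* is /w/ (a voiced consonant), it takes -dob, giving *ajowdob*.

pavadug, kipwa, ajowdob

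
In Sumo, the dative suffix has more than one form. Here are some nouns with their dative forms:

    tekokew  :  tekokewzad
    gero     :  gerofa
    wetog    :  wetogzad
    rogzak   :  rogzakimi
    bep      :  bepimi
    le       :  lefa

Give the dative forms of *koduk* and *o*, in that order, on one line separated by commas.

kodukimi, ofa

The suffix is conditioned by the final sound: -imi when the stem ends in a voiceless consonant (*rogzak*, *bep*); -zad when the stem ends in a voiced consonant (*tekokew*, *wetog*); -fa when the stem ends in a vowel (*gero*, *le*).
Since the final sound of *koduk* is /k/ (a voiceless consonant), it takes -imi, giving *kodukimi*.
*o* — final sound /o/ (a vowel) → -fa → *ofa*.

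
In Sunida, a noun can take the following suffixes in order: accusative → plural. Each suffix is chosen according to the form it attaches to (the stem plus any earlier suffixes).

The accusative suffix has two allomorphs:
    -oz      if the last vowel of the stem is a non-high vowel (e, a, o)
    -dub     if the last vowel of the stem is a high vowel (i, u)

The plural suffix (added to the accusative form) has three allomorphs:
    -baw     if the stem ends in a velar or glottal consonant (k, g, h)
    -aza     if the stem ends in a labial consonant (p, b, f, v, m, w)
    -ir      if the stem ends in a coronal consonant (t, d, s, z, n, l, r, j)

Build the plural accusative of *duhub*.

duhubdubaza

*duhub*: last vowel = /u/, a high vowel → -dub → *duhubdub*.
The final consonant of the accusative form *duhubdub* is /b/, which is labial, so the plural suffix is -aza, giving *duhubdubaza*.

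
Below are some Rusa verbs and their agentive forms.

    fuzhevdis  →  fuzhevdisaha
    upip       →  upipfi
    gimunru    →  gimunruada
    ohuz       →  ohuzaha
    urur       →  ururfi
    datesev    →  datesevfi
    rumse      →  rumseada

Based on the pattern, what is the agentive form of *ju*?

The suffix is conditioned by the final sound: -aha when the stem ends in a sibilant (*fuzhevdis*, *ohuz*); -fi when the stem ends in a non-sibilant consonant (*upip*, *urur*, *datesev*); -ada when the stem ends in a vowel (*gimunru*, *rumse*).
The final sound of *ju* is /u/, which is a vowel, so the suffix is -ada, giving *juada*.

juada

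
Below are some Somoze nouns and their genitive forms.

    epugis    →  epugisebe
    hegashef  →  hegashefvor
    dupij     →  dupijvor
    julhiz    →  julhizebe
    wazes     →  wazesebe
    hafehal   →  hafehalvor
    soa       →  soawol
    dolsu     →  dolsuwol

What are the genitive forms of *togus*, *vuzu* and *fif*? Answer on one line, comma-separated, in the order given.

The pattern is sibilance of the final sound: -ebe when the stem ends in a sibilant (*epugis*, *julhiz*, *wazes*); -vor when the stem ends in a non-sibilant consonant (*hegashef*, *dupij*, *hafehal*); -wol when the stem ends in a vowel (*soa*, *dolsu*).
*togus*: final sound = /s/, a sibilant → -ebe → *togusebe*.
*vuzu*: final sound = /u/, a vowel → -wol → *vuzuwol*.
Since the final sound of *fif* is /f/ (a non-sibilant consonant), it takes -vor, giving *fifvor*.

togusebe, vuzuwol, fifvor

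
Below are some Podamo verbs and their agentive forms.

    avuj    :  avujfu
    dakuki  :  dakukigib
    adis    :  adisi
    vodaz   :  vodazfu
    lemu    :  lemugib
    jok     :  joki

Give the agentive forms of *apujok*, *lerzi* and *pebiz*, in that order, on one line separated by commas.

apujoki, lerzigib, pebizfu

The alternation tracks the final sound of the stem — -i when the stem ends in a voiceless consonant (*adis*, *jok*); -fu when the stem ends in a voiced consonant (*avuj*, *vodaz*); -gib when the stem ends in a vowel (*dakuki*, *lemu*).
Since the final sound of *apujok* is /k/ (a voiceless consonant), it takes -i, giving *apujoki*.
Since the final sound of *lerzi* is /i/ (a vowel), it takes -gib, giving *lerzigib*.
The final sound of *pebiz* is /z/, which is a voiced consonant, so the suffix is -fu, giving *pebizfu*.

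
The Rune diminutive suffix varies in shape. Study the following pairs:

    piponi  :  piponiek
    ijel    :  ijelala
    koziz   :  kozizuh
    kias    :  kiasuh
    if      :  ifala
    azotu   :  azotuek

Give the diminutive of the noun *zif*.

zifala

The suffix is conditioned by the final sound: -uh when the stem ends in a sibilant (*koziz*, *kias*); -ala when the stem ends in a non-sibilant consonant (*ijel*, *if*); -ek when the stem ends in a vowel (*piponi*, *azotu*).
*zif*: final sound = /f/, a non-sibilant consonant → -ala → *zifala*.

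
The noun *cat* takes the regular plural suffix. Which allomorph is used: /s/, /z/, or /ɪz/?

/s/

The stem *cat* ends in a voiceless non-sibilant consonant.
The plural suffix surfaces as /ɪz/ after sibilants, /s/ after other voiceless consonants, and /z/ after other voiced sounds.
So the plural -s on *cat* is pronounced /s/.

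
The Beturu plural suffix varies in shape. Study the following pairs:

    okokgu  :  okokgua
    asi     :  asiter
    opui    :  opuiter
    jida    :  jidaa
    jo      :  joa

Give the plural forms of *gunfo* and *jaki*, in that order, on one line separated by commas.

gunfoa, jakiter

The alternation tracks the last vowel of the stem — -ter when the last vowel of the stem is a front vowel (*asi*, *opui*); -a when the last vowel of the stem is a back vowel (*okokgu*, *jida*, *jo*).
Since the last vowel of *gunfo* is /o/ (a back vowel), it takes -a, giving *gunfoa*.
Since the last vowel of *jaki* is /i/ (a front vowel), it takes -ter, giving *jakiter*.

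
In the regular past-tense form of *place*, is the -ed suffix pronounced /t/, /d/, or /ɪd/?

/t/

The stem *place* ends in a voiceless consonant other than /t/.
The -ed suffix is realized as /ɪd/ after /t, d/; as /t/ after other voiceless consonants; and as /d/ after other voiced sounds.
So -ed on *place* is pronounced /t/.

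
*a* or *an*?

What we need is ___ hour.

The indefinite article is chosen by the initial *sound* of the following word, not its spelling.
*hour* begins with the sound /aʊ/ (silent h) — a vowel sound.
So the article is *an*: What we need is an hour.

an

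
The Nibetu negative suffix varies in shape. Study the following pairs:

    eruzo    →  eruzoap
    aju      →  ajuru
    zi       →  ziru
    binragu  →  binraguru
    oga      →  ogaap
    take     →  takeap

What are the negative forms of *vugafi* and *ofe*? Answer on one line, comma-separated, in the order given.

The suffix is conditioned by the last vowel: -ru when the last vowel of the stem is a high vowel (*aju*, *zi*, *binragu*); -ap when the last vowel of the stem is a non-high vowel (*eruzo*, *oga*, *take*).
*vugafi* — last vowel /i/ (a high vowel) → -ru → *vugafiru*.
*ofe* — last vowel /e/ (a non-high vowel) → -ap → *ofeap*.

vugafiru, ofeap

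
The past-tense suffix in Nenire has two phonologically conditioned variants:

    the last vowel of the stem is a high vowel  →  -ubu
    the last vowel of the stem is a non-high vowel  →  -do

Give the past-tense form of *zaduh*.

Since the last vowel of *zaduh* is /u/ (a high vowel), it takes -ubu, giving *zaduhubu*.

zaduhubu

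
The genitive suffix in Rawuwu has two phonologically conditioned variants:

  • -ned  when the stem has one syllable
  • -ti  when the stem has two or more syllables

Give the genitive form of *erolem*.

*erolem* (3 syllables) → -ti → *erolemti*.

erolemti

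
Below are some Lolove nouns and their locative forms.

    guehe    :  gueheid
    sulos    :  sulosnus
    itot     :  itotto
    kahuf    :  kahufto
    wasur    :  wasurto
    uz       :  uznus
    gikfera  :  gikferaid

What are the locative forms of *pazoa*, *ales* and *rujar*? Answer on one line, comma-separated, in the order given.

Looking at the final sound of each stem: -nus when the stem ends in a sibilant (*sulos*, *uz*); -to when the stem ends in a non-sibilant consonant (*itot*, *kahuf*, *wasur*); -id when the stem ends in a vowel (*guehe*, *gikfera*).
*pazoa* — final sound /a/ (a vowel) → -id → *pazoaid*.
*ales* — final sound /s/ (a sibilant) → -nus → *alesnus*.
*rujar* — final sound /r/ (a non-sibilant consonant) → -to → *rujarto*.

pazoaid, alesnus, rujarto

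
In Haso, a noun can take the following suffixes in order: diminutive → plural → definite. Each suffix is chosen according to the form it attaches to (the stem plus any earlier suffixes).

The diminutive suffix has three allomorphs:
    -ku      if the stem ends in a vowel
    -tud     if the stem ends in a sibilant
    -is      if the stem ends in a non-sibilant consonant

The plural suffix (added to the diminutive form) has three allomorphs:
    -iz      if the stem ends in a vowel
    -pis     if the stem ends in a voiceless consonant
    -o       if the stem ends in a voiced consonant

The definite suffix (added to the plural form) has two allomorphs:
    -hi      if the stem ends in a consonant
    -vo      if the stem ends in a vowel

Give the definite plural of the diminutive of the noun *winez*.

Since the final sound of *winez* is /z/ (a sibilant), it takes -tud, giving *wineztud*.
Since the final sound of the diminutive form *wineztud* is /d/ (a voiced consonant), it takes -o, giving *wineztudo*.
The plural form *wineztudo* — final sound /o/ (a vowel) → -vo → *wineztudovo*.

wineztudovo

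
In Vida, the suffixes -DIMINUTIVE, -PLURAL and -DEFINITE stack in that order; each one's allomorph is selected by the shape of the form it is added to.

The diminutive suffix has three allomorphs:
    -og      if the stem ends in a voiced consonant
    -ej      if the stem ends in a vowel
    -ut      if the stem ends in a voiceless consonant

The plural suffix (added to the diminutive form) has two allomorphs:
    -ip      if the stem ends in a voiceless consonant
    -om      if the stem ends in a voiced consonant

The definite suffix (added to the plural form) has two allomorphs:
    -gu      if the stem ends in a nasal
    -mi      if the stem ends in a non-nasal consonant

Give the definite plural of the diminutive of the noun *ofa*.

ofaejomgu

Since the final sound of *ofa* is /a/ (a vowel), it takes -ej, giving *ofaej*.
The final consonant of the diminutive form *ofaej* is /j/, which is voiced, so the plural suffix is -om, giving *ofaejom*.
The plural form *ofaejom* — final consonant /m/ (a nasal) → -gu → *ofaejomgu*.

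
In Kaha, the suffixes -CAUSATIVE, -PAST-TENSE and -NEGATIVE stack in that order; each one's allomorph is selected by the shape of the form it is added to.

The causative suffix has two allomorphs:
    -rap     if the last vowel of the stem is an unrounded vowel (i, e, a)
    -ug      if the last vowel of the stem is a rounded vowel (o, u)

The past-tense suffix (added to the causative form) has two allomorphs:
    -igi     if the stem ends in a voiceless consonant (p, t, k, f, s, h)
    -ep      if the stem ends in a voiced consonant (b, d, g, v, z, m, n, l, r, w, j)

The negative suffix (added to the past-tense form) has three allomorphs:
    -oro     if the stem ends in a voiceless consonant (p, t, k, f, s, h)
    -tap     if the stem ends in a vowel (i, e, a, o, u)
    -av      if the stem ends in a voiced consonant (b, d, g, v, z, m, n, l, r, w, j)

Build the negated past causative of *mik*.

The last vowel of *mik* is /i/, which is an unrounded vowel, so the causative suffix is -rap, giving *mikrap*.
The causative form *mikrap* — final consonant /p/ (voiceless) → -igi → *mikrapigi*.
Since the final sound of the past-tense form *mikrapigi* is /i/ (a vowel), it takes -tap, giving *mikrapigitap*.

mikrapigitap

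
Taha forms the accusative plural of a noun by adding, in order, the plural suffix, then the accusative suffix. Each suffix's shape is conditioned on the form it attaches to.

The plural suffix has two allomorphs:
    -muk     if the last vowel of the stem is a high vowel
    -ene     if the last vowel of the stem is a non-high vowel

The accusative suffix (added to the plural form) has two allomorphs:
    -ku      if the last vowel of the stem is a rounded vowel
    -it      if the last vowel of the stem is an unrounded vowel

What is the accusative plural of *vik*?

vikmukku

*vik*: last vowel = /i/, a high vowel → -muk → *vikmuk*.
The plural form *vikmuk*: last vowel = /u/, a rounded vowel → -ku → *vikmukku*.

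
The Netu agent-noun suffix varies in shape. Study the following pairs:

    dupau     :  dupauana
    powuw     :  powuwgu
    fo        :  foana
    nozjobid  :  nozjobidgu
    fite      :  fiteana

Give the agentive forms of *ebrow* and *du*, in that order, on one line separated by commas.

ebrowgu, duana

The suffix is conditioned by the final sound: -gu when the stem ends in a consonant (*powuw*, *nozjobid*); -ana when the stem ends in a vowel (*dupau*, *fo*, *fite*).
The final sound of *ebrow* is /w/, which is a consonant, so the suffix is -gu, giving *ebrowgu*.
Since the final sound of *du* is /u/ (a vowel), it takes -ana, giving *duana*.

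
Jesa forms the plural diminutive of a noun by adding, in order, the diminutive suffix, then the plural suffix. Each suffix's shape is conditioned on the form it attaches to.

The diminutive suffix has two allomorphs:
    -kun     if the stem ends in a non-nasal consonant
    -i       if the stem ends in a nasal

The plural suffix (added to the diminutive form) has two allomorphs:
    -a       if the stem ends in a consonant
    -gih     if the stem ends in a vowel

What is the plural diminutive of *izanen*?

The final consonant of *izanen* is /n/, which is a nasal, so the diminutive suffix is -i, giving *izaneni*.
The diminutive form *izaneni* — final sound /i/ (a vowel) → -gih → *izanenigih*.

izanenigih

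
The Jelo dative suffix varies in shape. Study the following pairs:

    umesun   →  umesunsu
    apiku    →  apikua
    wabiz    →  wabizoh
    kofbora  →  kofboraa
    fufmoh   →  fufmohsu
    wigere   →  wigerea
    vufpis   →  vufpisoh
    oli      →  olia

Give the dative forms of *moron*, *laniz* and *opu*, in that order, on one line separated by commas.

moronsu, lanizoh, opua

Looking at the final sound of each stem: -oh when the stem ends in a sibilant (*wabiz*, *vufpis*); -su when the stem ends in a non-sibilant consonant (*umesun*, *fufmoh*); -a when the stem ends in a vowel (*apiku*, *kofbora*, *wigere*, *oli*).
The final sound of *moron* is /n/, which is a non-sibilant consonant, so the suffix is -su, giving *moronsu*.
*laniz*: final sound = /z/, a sibilant → -oh → *lanizoh*.
The final sound of *opu* is /u/, which is a vowel, so the suffix is -a, giving *opua*.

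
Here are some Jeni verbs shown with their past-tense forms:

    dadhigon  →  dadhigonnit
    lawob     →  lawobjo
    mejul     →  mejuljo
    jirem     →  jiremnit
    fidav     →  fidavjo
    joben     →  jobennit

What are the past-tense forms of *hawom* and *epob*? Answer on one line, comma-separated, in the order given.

hawomnit, epobjo

The pattern is nasality of the final consonant: -nit when the stem ends in a nasal (*dadhigon*, *jirem*, *joben*); -jo when the stem ends in a non-nasal consonant (*lawob*, *mejul*, *fidav*).
*hawom* — final consonant /m/ (a nasal) → -nit → *hawomnit*.
Since the final consonant of *epob* is /b/ (non-nasal), it takes -jo, giving *epobjo*.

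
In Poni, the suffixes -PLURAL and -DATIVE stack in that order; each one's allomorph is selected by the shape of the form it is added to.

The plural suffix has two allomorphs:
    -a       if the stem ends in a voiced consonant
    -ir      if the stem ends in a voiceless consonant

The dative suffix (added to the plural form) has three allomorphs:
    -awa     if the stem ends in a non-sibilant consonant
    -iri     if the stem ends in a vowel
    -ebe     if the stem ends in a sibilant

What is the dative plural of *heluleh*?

helulehirawa

The final consonant of *heluleh* is /h/, which is voiceless, so the plural suffix is -ir, giving *helulehir*.
The final sound of the plural form *helulehir* is /r/, which is a non-sibilant consonant, so the dative suffix is -awa, giving *helulehirawa*.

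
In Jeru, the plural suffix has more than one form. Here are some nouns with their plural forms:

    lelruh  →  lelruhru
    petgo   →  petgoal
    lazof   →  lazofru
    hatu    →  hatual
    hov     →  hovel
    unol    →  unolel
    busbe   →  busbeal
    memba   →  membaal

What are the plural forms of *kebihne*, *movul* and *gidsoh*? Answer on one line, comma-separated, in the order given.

The alternation tracks the final sound of the stem — -ru when the stem ends in a voiceless consonant (*lelruh*, *lazof*); -el when the stem ends in a voiced consonant (*hov*, *unol*); -al when the stem ends in a vowel (*petgo*, *hatu*, *busbe*, *memba*).
The final sound of *kebihne* is /e/, which is a vowel, so the suffix is -al, giving *kebihneal*.
The final sound of *movul* is /l/, which is a voiced consonant, so the suffix is -el, giving *movulel*.
Since the final sound of *gidsoh* is /h/ (a voiceless consonant), it takes -ru, giving *gidsohru*.

kebihneal, movulel, gidsohru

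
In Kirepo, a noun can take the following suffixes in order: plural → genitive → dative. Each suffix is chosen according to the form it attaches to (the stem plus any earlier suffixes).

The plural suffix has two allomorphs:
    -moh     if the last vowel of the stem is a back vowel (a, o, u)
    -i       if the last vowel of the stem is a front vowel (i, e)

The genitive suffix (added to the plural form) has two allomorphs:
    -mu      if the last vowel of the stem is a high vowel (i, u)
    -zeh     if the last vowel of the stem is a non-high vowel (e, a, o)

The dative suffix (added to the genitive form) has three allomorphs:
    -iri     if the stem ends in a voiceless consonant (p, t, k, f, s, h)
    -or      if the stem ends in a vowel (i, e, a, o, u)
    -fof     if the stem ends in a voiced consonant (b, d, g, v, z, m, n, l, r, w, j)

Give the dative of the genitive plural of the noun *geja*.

gejamohzehiri

Since the last vowel of *geja* is /a/ (a back vowel), it takes -moh, giving *gejamoh*.
The plural form *gejamoh* — last vowel /o/ (a non-high vowel) → -zeh → *gejamohzeh*.
The genitive form *gejamohzeh* — final sound /h/ (a voiceless consonant) → -iri → *gejamohzehiri*.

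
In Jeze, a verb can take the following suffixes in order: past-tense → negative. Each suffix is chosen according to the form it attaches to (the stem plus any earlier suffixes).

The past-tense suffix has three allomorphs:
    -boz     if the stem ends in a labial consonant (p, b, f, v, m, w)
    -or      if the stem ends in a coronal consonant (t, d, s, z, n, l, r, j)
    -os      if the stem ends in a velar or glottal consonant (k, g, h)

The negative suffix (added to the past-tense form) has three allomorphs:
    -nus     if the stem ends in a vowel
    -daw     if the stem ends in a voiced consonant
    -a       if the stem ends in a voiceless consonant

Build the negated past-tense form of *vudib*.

Since the final consonant of *vudib* is /b/ (labial), it takes -boz, giving *vudibboz*.
The past-tense form *vudibboz* — final sound /z/ (a voiced consonant) → -daw → *vudibbozdaw*.

vudibbozdaw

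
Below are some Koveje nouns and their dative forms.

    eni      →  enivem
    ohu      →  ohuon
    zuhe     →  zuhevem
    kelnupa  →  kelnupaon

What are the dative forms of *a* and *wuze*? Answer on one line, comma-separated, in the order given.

aon, wuzevem

The alternation tracks the last vowel of the stem — -vem when the last vowel of the stem is a front vowel (*eni*, *zuhe*); -on when the last vowel of the stem is a back vowel (*ohu*, *kelnupa*).
The last vowel of *a* is /a/, which is a back vowel, so the suffix is -on, giving *aon*.
*wuze* — last vowel /e/ (a front vowel) → -vem → *wuzevem*.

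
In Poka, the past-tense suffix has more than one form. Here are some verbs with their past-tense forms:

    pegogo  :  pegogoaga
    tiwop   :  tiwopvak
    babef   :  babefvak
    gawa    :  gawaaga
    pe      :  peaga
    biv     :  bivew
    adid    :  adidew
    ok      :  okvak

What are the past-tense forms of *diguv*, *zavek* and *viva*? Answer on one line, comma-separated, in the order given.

diguvew, zavekvak, vivaaga

The suffix is conditioned by the final sound: -vak when the stem ends in a voiceless consonant (*tiwop*, *babef*, *ok*); -ew when the stem ends in a voiced consonant (*biv*, *adid*); -aga when the stem ends in a vowel (*pegogo*, *gawa*, *pe*).
Since the final sound of *diguv* is /v/ (a voiced consonant), it takes -ew, giving *diguvew*.
*zavek* — final sound /k/ (a voiceless consonant) → -vak → *zavekvak*.
*viva*: final sound = /a/, a vowel → -aga → *vivaaga*.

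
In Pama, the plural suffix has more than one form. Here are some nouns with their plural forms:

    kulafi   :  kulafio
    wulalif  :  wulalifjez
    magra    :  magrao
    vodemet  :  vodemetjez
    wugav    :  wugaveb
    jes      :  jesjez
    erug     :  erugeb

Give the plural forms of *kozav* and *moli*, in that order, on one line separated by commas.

kozaveb, molio

The alternation tracks the final sound of the stem — -jez when the stem ends in a voiceless consonant (*wulalif*, *vodemet*, *jes*); -eb when the stem ends in a voiced consonant (*wugav*, *erug*); -o when the stem ends in a vowel (*kulafi*, *magra*).
*kozav* — final sound /v/ (a voiced consonant) → -eb → *kozaveb*.
*moli*: final sound = /i/, a vowel → -o → *molio*.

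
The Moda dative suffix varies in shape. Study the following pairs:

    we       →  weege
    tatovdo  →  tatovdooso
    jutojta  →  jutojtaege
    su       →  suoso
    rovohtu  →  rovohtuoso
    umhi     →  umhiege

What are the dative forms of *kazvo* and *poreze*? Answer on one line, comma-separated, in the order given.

kazvooso, porezeege

The suffix is conditioned by the last vowel: -oso when the last vowel of the stem is a rounded vowel (*tatovdo*, *su*, *rovohtu*); -ege when the last vowel of the stem is an unrounded vowel (*we*, *jutojta*, *umhi*).
Since the last vowel of *kazvo* is /o/ (a rounded vowel), it takes -oso, giving *kazvooso*.
The last vowel of *poreze* is /e/, which is an unrounded vowel, so the suffix is -ege, giving *porezeege*.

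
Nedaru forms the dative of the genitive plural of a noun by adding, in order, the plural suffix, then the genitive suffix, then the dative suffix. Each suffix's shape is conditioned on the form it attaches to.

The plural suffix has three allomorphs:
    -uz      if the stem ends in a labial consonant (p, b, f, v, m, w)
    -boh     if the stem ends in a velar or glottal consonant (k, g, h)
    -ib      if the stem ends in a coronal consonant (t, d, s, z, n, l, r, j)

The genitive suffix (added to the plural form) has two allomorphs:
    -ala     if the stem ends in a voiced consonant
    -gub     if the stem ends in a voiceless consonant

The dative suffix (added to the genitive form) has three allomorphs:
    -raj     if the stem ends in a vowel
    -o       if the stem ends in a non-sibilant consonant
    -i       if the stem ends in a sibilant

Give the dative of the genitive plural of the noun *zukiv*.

zukivuzalaraj

The final consonant of *zukiv* is /v/, which is labial, so the plural suffix is -uz, giving *zukivuz*.
Since the final consonant of the plural form *zukivuz* is /z/ (voiced), it takes -ala, giving *zukivuzala*.
The genitive form *zukivuzala* — final sound /a/ (a vowel) → -raj → *zukivuzalaraj*.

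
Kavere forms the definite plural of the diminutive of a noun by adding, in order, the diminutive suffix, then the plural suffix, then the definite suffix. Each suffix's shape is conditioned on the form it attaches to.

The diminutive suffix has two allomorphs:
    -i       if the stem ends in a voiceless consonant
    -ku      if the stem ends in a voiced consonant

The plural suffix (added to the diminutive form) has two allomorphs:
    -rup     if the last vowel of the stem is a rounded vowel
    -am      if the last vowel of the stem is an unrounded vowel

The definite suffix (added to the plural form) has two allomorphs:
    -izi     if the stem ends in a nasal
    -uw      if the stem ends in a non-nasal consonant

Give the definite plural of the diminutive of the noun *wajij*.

wajijkurupuw

The final consonant of *wajij* is /j/, which is voiced, so the diminutive suffix is -ku, giving *wajijku*.
Since the last vowel of the diminutive form *wajijku* is /u/ (a rounded vowel), it takes -rup, giving *wajijkurup*.
The final consonant of the plural form *wajijkurup* is /p/, which is non-nasal, so the definite suffix is -uw, giving *wajijkurupuw*.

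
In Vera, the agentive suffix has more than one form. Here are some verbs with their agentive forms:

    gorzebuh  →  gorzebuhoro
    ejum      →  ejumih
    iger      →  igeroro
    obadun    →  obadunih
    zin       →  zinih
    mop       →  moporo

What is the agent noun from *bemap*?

bemaporo

The alternation tracks the final consonant of the stem — -ih when the stem ends in a nasal (*ejum*, *obadun*, *zin*); -oro when the stem ends in a non-nasal consonant (*gorzebuh*, *iger*, *mop*).
Since the final consonant of *bemap* is /p/ (non-nasal), it takes -oro, giving *bemaporo*.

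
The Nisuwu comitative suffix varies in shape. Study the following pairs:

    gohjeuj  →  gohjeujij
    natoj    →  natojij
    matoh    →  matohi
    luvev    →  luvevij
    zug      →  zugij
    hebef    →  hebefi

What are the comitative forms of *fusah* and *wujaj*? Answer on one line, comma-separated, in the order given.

fusahi, wujajij

The pattern is voicing of the final consonant: -i when the stem ends in a voiceless consonant (*matoh*, *hebef*); -ij when the stem ends in a voiced consonant (*gohjeuj*, *natoj*, *luvev*, *zug*).
Since the final consonant of *fusah* is /h/ (voiceless), it takes -i, giving *fusahi*.
The final consonant of *wujaj* is /j/, which is voiced, so the suffix is -ij, giving *wujajij*.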